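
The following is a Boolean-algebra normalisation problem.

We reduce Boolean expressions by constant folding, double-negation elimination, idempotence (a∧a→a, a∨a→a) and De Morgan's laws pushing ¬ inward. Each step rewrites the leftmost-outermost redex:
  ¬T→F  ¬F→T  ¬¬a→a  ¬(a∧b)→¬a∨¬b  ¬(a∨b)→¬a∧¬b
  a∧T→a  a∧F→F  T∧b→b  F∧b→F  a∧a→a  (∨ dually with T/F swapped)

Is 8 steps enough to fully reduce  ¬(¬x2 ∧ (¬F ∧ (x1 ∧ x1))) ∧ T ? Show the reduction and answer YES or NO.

  start: ¬(¬x2 ∧ (¬F ∧ (x1 ∧ x1))) ∧ T
  step 1: ¬(¬x2 ∧ (¬F ∧ (x1 ∧ x1)))
  step 2: ¬¬x2 ∨ ¬(¬F ∧ (x1 ∧ x1))
  step 3: x2 ∨ ¬(¬F ∧ (x1 ∧ x1))
  step 4: x2 ∨ (¬¬F ∨ ¬(x1 ∧ x1))
  step 5: x2 ∨ (F ∨ ¬(x1 ∧ x1))
  step 6: x2 ∨ ¬(x1 ∧ x1)
  step 7: x2 ∨ (¬x1 ∨ ¬x1)
  step 8: x2 ∨ ¬x1

Answer: YES — reaches normal form x2 ∨ ¬x1 in 8 ≤ 8 steps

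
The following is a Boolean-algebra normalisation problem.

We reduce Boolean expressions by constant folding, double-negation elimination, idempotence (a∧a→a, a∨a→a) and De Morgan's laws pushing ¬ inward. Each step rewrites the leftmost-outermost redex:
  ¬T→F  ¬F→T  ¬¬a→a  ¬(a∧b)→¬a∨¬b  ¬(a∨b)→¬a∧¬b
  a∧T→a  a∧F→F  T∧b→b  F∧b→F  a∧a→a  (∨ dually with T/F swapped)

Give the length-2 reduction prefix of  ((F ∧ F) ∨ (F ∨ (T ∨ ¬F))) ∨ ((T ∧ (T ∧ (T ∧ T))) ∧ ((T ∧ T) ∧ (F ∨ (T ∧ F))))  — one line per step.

Answer: after 2 steps: (F ∨ (T ∨ ¬F)) ∨ ((T ∧ (T ∧ (T ∧ T))) ∧ ((T ∧ T) ∧ (F ∨ (T ∧ F))))

Derivation:
  start: ((F ∧ F) ∨ (F ∨ (T ∨ ¬F))) ∨ ((T ∧ (T ∧ (T ∧ T))) ∧ ((T ∧ T) ∧ (F ∨ (T ∧ F))))
  [1] (F ∨ (F ∨ (T ∨ ¬F))) ∨ ((T ∧ (T ∧ (T ∧ T))) ∧ ((T ∧ T) ∧ (F ∨ (T ∧ F))))
  [2] (F ∨ (T ∨ ¬F)) ∨ ((T ∧ (T ∧ (T ∧ T))) ∧ ((T ∧ T) ∧ (F ∨ (T ∧ F))))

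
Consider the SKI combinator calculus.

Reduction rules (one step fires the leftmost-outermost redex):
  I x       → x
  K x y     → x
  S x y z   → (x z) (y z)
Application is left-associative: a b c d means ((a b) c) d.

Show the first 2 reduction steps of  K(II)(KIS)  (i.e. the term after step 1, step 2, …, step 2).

  start: K(II)(KIS)
  step 1: II
  step 2: I

Answer: after 2 steps: I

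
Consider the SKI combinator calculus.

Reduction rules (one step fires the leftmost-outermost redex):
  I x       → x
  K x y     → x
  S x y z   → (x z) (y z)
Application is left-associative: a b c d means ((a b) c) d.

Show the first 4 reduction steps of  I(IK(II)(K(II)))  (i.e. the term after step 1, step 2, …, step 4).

  start: I(IK(II)(K(II)))
  [1] IK(II)(K(II))
  [2] K(II)(K(II))
  [3] II
  [4] I

Answer: after 4 steps: I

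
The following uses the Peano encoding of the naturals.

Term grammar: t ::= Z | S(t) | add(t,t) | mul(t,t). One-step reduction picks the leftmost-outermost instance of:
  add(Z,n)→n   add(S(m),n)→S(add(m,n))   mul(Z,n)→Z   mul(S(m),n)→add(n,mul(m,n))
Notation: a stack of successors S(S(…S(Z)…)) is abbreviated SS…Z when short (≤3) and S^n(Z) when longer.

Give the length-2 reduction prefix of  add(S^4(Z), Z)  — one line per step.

Answer: after 2 steps: S(S(add(SSZ, Z)))

Derivation:
  start: add(S^4(Z), Z)
  →1  S(add(SSSZ, Z))
  →2  S(S(add(SSZ, Z)))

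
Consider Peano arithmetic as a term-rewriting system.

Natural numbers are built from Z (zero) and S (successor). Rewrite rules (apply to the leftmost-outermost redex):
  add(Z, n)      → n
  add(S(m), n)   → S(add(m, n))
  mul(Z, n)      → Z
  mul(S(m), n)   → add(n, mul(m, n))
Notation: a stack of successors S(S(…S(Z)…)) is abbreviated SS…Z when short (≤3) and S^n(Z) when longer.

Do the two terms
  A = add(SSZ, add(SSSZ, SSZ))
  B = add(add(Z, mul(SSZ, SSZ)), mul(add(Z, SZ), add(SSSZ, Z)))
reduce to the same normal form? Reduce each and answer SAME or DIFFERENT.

Answer: SAME — A ⇓ S^7(Z), B ⇓ S^7(Z)

Reduction:
Term A:
  start: add(SSZ, add(SSSZ, SSZ))
  →1  S(add(SZ, add(SSSZ, SSZ)))
  →2  S(S(add(Z, add(SSSZ, SSZ))))
  →3  S(S(add(SSSZ, SSZ)))
  →4  S(S(S(add(SSZ, SSZ))))
  →5  S(S(S(S(add(SZ, SSZ)))))
  →6  S(S(S(S(S(add(Z, SSZ))))))
  →7  S^7(Z)

Term B:
  start: add(add(Z, mul(SSZ, SSZ)), mul(add(Z, SZ), add(SSSZ, Z)))
  →1  add(mul(SSZ, SSZ), mul(add(Z, SZ), add(SSSZ, Z)))
  →2  add(add(SSZ, mul(SZ, SSZ)), mul(add(Z, SZ), add(SSSZ, Z)))
  →3  add(S(add(SZ, mul(SZ, SSZ))), mul(add(Z, SZ), add(SSSZ, Z)))
  →4  S(add(add(SZ, mul(SZ, SSZ)), mul(add(Z, SZ), add(SSSZ, Z))))
  →5  S(add(S(add(Z, mul(SZ, SSZ))), mul(add(Z, SZ), add(SSSZ, Z))))
  →6  S(S(add(add(Z, mul(SZ, SSZ)), mul(add(Z, SZ), add(SSSZ, Z)))))
  →7  S(S(add(mul(SZ, SSZ), mul(add(Z, SZ), add(SSSZ, Z)))))
  →8  S(S(add(add(SSZ, mul(Z, SSZ)), mul(add(Z, SZ), add(SSSZ, Z)))))
  →9  S(S(add(S(add(SZ, mul(Z, SSZ))), mul(add(Z, SZ), add(SSSZ, Z)))))
  →10  S(S(S(add(add(SZ, mul(Z, SSZ)), mul(add(Z, SZ), add(SSSZ, Z))))))
  →11  S(S(S(add(S(add(Z, mul(Z, SSZ))), mul(add(Z, SZ), add(SSSZ, Z))))))
  →12  S(S(S(S(add(add(Z, mul(Z, SSZ)), mul(add(Z, SZ), add(SSSZ, Z)))))))
  →13  S(S(S(S(add(mul(Z, SSZ), mul(add(Z, SZ), add(SSSZ, Z)))))))
  →14  S(S(S(S(add(Z, mul(add(Z, SZ), add(SSSZ, Z)))))))
  →15  S(S(S(S(mul(add(Z, SZ), add(SSSZ, Z))))))
  →16  S(S(S(S(mul(SZ, add(SSSZ, Z))))))
  →17  S(S(S(S(add(add(SSSZ, Z), mul(Z, add(SSSZ, Z)))))))
  →18  S(S(S(S(add(S(add(SSZ, Z)), mul(Z, add(SSSZ, Z)))))))
  →19  S(S(S(S(S(add(add(SSZ, Z), mul(Z, add(SSSZ, Z))))))))
  →20  S(S(S(S(S(add(S(add(SZ, Z)), mul(Z, add(SSSZ, Z))))))))
  →21  S(S(S(S(S(S(add(add(SZ, Z), mul(Z, add(SSSZ, Z)))))))))
  →22  S(S(S(S(S(S(add(S(add(Z, Z)), mul(Z, add(SSSZ, Z)))))))))
  →23  S(S(S(S(S(S(S(add(add(Z, Z), mul(Z, add(SSSZ, Z))))))))))
  →24  S(S(S(S(S(S(S(add(Z, mul(Z, add(SSSZ, Z))))))))))
  →25  S(S(S(S(S(S(S(mul(Z, add(SSSZ, Z)))))))))
  →26  S^7(Z)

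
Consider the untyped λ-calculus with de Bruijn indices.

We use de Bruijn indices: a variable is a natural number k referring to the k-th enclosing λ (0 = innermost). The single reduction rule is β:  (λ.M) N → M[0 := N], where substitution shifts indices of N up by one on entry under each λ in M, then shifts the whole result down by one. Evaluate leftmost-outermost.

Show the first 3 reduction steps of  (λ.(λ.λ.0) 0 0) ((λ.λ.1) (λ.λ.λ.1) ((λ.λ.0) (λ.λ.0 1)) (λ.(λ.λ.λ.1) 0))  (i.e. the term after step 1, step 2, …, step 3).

  start: (λ.(λ.λ.0) 0 0) ((λ.λ.1) (λ.λ.λ.1) ((λ.λ.0) (λ.λ.0 1)) (λ.(λ.λ.λ.1) 0))
  →1  (λ.λ.0) ((λ.λ.1) (λ.λ.λ.1) ((λ.λ.0) (λ.λ.0 1)) (λ.(λ.λ.λ.1) 0)) ((λ.λ.1) (λ.λ.λ.1) ((λ.λ.0) (λ.λ.0 1)) (λ.(λ.λ.λ.1) 0))
  →2  (λ.0) ((λ.λ.1) (λ.λ.λ.1) ((λ.λ.0) (λ.λ.0 1)) (λ.(λ.λ.λ.1) 0))
  →3  (λ.λ.1) (λ.λ.λ.1) ((λ.λ.0) (λ.λ.0 1)) (λ.(λ.λ.λ.1) 0)

Answer: after 3 steps: (λ.λ.1) (λ.λ.λ.1) ((λ.λ.0) (λ.λ.0 1)) (λ.(λ.λ.λ.1) 0)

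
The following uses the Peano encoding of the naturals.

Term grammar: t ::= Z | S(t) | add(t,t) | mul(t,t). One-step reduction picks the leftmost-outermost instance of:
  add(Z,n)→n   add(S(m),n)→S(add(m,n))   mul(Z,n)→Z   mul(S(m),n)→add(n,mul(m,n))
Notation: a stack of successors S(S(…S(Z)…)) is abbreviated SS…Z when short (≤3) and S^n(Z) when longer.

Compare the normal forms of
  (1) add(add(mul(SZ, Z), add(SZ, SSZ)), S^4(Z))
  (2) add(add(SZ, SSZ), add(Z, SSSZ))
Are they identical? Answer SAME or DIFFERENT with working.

Answer: DIFFERENT — A ⇓ S^7(Z), B ⇓ S^6(Z)

Working:
Term A:
  start: add(add(mul(SZ, Z), add(SZ, SSZ)), S^4(Z))
  [1] add(add(add(Z, mul(Z, Z)), add(SZ, SSZ)), S^4(Z))
  [2] add(add(mul(Z, Z), add(SZ, SSZ)), S^4(Z))
  [3] add(add(Z, add(SZ, SSZ)), S^4(Z))
  [4] add(add(SZ, SSZ), S^4(Z))
  [5] add(S(add(Z, SSZ)), S^4(Z))
  [6] S(add(add(Z, SSZ), S^4(Z)))
  [7] S(add(SSZ, S^4(Z)))
  [8] S(S(add(SZ, S^4(Z))))
  [9] S(S(S(add(Z, S^4(Z)))))
  [10] S^7(Z)

Term B:
  start: add(add(SZ, SSZ), add(Z, SSSZ))
  [1] add(S(add(Z, SSZ)), add(Z, SSSZ))
  [2] S(add(add(Z, SSZ), add(Z, SSSZ)))
  [3] S(add(SSZ, add(Z, SSSZ)))
  [4] S(S(add(SZ, add(Z, SSSZ))))
  [5] S(S(S(add(Z, add(Z, SSSZ)))))
  [6] S(S(S(add(Z, SSSZ))))
  [7] S^6(Z)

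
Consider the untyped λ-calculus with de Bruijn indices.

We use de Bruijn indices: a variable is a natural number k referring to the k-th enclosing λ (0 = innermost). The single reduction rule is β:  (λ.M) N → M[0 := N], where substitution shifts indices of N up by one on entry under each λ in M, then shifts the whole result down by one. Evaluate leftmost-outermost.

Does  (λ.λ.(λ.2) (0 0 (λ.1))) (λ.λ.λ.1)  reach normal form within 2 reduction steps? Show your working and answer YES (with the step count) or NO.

Answer: YES — reaches normal form λ.λ.λ.λ.1 in 2 ≤ 2 steps

Reduction:
  start: (λ.λ.(λ.2) (0 0 (λ.1))) (λ.λ.λ.1)
  →1  λ.(λ.λ.λ.λ.1) (0 0 (λ.1))
  →2  λ.λ.λ.λ.1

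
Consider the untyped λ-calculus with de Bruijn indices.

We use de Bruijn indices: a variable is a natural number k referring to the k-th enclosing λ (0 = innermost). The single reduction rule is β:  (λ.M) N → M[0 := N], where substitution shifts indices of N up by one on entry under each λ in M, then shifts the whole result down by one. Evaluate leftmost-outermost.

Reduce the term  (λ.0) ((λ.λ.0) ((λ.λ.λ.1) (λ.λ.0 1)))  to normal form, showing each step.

  start: (λ.0) ((λ.λ.0) ((λ.λ.λ.1) (λ.λ.0 1)))
  →1  (λ.λ.0) ((λ.λ.λ.1) (λ.λ.0 1))
  →2  λ.0

Answer: normal form = λ.0  (in 2 steps)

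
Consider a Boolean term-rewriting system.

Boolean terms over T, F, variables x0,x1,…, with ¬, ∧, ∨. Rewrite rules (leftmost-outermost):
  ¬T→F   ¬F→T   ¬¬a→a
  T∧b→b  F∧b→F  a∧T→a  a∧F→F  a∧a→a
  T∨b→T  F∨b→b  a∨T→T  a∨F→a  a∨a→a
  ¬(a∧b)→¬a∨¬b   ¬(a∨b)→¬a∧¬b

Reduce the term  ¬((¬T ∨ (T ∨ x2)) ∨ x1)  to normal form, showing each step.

  start: ¬((¬T ∨ (T ∨ x2)) ∨ x1)
  step 1: ¬(¬T ∨ (T ∨ x2)) ∧ ¬x1
  step 2: (¬¬T ∧ ¬(T ∨ x2)) ∧ ¬x1
  step 3: (T ∧ ¬(T ∨ x2)) ∧ ¬x1
  step 4: ¬(T ∨ x2) ∧ ¬x1
  step 5: (¬T ∧ ¬x2) ∧ ¬x1
  step 6: (F ∧ ¬x2) ∧ ¬x1
  step 7: F ∧ ¬x1
  step 8: F

Answer: normal form = F  (in 8 steps)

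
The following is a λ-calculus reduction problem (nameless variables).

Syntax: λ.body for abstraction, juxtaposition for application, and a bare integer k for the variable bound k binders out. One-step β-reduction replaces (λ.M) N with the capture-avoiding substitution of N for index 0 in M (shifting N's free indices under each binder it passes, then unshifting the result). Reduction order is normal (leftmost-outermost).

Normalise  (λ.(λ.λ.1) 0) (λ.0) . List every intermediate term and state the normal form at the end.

Answer: normal form = λ.λ.0  (in 2 steps)

Derivation:
  start: (λ.(λ.λ.1) 0) (λ.0)
  step 1: (λ.λ.1) (λ.0)
  step 2: λ.λ.0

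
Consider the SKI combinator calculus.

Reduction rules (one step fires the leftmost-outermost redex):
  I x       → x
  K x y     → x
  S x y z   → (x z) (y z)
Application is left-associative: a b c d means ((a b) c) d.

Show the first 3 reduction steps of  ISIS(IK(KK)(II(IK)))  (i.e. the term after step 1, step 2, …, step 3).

  start: ISIS(IK(KK)(II(IK)))
  step 1: SIS(IK(KK)(II(IK)))
  step 2: I(IK(KK)(II(IK)))(S(IK(KK)(II(IK))))
  step 3: IK(KK)(II(IK))(S(IK(KK)(II(IK))))

Answer: after 3 steps: IK(KK)(II(IK))(S(IK(KK)(II(IK))))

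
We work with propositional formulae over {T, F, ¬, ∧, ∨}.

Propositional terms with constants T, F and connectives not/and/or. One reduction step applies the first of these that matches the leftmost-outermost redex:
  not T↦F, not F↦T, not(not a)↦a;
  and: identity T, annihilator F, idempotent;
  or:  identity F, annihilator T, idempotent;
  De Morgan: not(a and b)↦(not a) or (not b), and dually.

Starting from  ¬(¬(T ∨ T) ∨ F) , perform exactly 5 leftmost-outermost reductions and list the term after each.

Answer: after 5 steps: T

Reduction:
  start: ¬(¬(T ∨ T) ∨ F)
  →1  ¬¬(T ∨ T) ∧ ¬F
  →2  (T ∨ T) ∧ ¬F
  →3  T ∧ ¬F
  →4  ¬F
  →5  T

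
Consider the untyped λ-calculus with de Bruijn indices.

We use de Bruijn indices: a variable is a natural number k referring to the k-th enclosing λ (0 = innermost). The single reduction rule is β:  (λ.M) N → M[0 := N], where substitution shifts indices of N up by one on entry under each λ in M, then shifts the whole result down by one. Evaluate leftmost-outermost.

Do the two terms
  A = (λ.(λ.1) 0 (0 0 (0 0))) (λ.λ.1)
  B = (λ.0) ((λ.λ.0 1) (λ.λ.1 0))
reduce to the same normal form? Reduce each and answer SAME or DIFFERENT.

Term A:
  start: (λ.(λ.1) 0 (0 0 (0 0))) (λ.λ.1)
  →1  (λ.λ.λ.1) (λ.λ.1) ((λ.λ.1) (λ.λ.1) ((λ.λ.1) (λ.λ.1)))
  →2  (λ.λ.1) ((λ.λ.1) (λ.λ.1) ((λ.λ.1) (λ.λ.1)))
  →3  λ.(λ.λ.1) (λ.λ.1) ((λ.λ.1) (λ.λ.1))
  →4  λ.(λ.λ.λ.1) ((λ.λ.1) (λ.λ.1))
  →5  λ.λ.λ.1

Term B:
  start: (λ.0) ((λ.λ.0 1) (λ.λ.1 0))
  →1  (λ.λ.0 1) (λ.λ.1 0)
  →2  λ.0 (λ.λ.1 0)

Answer: DIFFERENT — A ⇓ λ.λ.λ.1, B ⇓ λ.0 (λ.λ.1 0)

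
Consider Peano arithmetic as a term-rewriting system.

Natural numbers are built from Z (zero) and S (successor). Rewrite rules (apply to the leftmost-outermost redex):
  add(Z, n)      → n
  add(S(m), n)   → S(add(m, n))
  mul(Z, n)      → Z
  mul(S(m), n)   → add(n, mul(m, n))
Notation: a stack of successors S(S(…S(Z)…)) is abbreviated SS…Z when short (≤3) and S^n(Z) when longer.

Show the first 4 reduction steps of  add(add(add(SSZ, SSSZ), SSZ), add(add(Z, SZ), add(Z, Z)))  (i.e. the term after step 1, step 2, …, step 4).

  start: add(add(add(SSZ, SSSZ), SSZ), add(add(Z, SZ), add(Z, Z)))
  [1] add(add(S(add(SZ, SSSZ)), SSZ), add(add(Z, SZ), add(Z, Z)))
  [2] add(S(add(add(SZ, SSSZ), SSZ)), add(add(Z, SZ), add(Z, Z)))
  [3] S(add(add(add(SZ, SSSZ), SSZ), add(add(Z, SZ), add(Z, Z))))
  [4] S(add(add(S(add(Z, SSSZ)), SSZ), add(add(Z, SZ), add(Z, Z))))

Answer: after 4 steps: S(add(add(S(add(Z, SSSZ)), SSZ), add(add(Z, SZ), add(Z, Z))))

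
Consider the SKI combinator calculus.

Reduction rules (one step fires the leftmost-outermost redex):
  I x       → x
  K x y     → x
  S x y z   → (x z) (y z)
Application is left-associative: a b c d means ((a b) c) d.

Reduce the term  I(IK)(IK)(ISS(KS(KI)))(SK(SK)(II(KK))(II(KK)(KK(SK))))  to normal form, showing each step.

Answer: normal form = KK  (in 9 steps)

Working:
  start: I(IK)(IK)(ISS(KS(KI)))(SK(SK)(II(KK))(II(KK)(KK(SK))))
  →1  IK(IK)(ISS(KS(KI)))(SK(SK)(II(KK))(II(KK)(KK(SK))))
  →2  K(IK)(ISS(KS(KI)))(SK(SK)(II(KK))(II(KK)(KK(SK))))
  →3  IK(SK(SK)(II(KK))(II(KK)(KK(SK))))
  →4  K(SK(SK)(II(KK))(II(KK)(KK(SK))))
  →5  K(K(II(KK))(SK(II(KK)))(II(KK)(KK(SK))))
  →6  K(II(KK)(II(KK)(KK(SK))))
  →7  K(I(KK)(II(KK)(KK(SK))))
  →8  K(KK(II(KK)(KK(SK))))
  →9  KK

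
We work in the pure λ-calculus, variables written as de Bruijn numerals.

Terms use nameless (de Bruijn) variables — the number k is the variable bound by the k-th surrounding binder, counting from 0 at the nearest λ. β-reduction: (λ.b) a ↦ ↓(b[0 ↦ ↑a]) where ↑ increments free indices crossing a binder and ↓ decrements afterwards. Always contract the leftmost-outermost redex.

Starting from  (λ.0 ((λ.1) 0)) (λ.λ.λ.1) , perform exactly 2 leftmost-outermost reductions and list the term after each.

Answer: after 2 steps: λ.λ.1

Working:
  start: (λ.0 ((λ.1) 0)) (λ.λ.λ.1)
  [1] (λ.λ.λ.1) ((λ.λ.λ.λ.1) (λ.λ.λ.1))
  [2] λ.λ.1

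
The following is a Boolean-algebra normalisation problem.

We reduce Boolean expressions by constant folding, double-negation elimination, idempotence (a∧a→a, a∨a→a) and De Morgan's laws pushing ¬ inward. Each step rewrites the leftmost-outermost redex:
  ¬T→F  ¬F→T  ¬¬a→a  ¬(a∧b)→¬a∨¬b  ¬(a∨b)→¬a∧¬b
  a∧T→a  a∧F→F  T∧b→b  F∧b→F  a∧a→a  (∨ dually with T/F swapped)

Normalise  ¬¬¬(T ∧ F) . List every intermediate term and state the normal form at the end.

  start: ¬¬¬(T ∧ F)
  →1  ¬(T ∧ F)
  →2  ¬T ∨ ¬F
  →3  F ∨ ¬F
  →4  ¬F
  →5  T

Answer: normal form = T  (in 5 steps)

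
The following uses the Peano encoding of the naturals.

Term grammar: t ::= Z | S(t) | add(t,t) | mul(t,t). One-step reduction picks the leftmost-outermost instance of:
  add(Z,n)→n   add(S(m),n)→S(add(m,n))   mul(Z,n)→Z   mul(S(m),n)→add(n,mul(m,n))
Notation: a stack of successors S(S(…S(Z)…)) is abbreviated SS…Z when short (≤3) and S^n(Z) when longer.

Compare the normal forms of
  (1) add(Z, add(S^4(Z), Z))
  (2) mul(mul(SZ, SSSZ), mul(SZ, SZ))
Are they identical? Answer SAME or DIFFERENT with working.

Answer: DIFFERENT — A ⇓ S^4(Z), B ⇓ SSSZ

Reduction:
Term A:
  start: add(Z, add(S^4(Z), Z))
  [1] add(S^4(Z), Z)
  [2] S(add(SSSZ, Z))
  [3] S(S(add(SSZ, Z)))
  [4] S(S(S(add(SZ, Z))))
  [5] S(S(S(S(add(Z, Z)))))
  [6] S^4(Z)

Term B:
  start: mul(mul(SZ, SSSZ), mul(SZ, SZ))
  [1] mul(add(SSSZ, mul(Z, SSSZ)), mul(SZ, SZ))
  [2] mul(S(add(SSZ, mul(Z, SSSZ))), mul(SZ, SZ))
  [3] add(mul(SZ, SZ), mul(add(SSZ, mul(Z, SSSZ)), mul(SZ, SZ)))
  [4] add(add(SZ, mul(Z, SZ)), mul(add(SSZ, mul(Z, SSSZ)), mul(SZ, SZ)))
  [5] add(S(add(Z, mul(Z, SZ))), mul(add(SSZ, mul(Z, SSSZ)), mul(SZ, SZ)))
  [6] S(add(add(Z, mul(Z, SZ)), mul(add(SSZ, mul(Z, SSSZ)), mul(SZ, SZ))))
  [7] S(add(mul(Z, SZ), mul(add(SSZ, mul(Z, SSSZ)), mul(SZ, SZ))))
  [8] S(add(Z, mul(add(SSZ, mul(Z, SSSZ)), mul(SZ, SZ))))
  [9] S(mul(add(SSZ, mul(Z, SSSZ)), mul(SZ, SZ)))
  [10] S(mul(S(add(SZ, mul(Z, SSSZ))), mul(SZ, SZ)))
  [11] S(add(mul(SZ, SZ), mul(add(SZ, mul(Z, SSSZ)), mul(SZ, SZ))))
  [12] S(add(add(SZ, mul(Z, SZ)), mul(add(SZ, mul(Z, SSSZ)), mul(SZ, SZ))))
  [13] S(add(S(add(Z, mul(Z, SZ))), mul(add(SZ, mul(Z, SSSZ)), mul(SZ, SZ))))
  [14] S(S(add(add(Z, mul(Z, SZ)), mul(add(SZ, mul(Z, SSSZ)), mul(SZ, SZ)))))
  [15] S(S(add(mul(Z, SZ), mul(add(SZ, mul(Z, SSSZ)), mul(SZ, SZ)))))
  [16] S(S(add(Z, mul(add(SZ, mul(Z, SSSZ)), mul(SZ, SZ)))))
  [17] S(S(mul(add(SZ, mul(Z, SSSZ)), mul(SZ, SZ))))
  [18] S(S(mul(S(add(Z, mul(Z, SSSZ))), mul(SZ, SZ))))
  [19] S(S(add(mul(SZ, SZ), mul(add(Z, mul(Z, SSSZ)), mul(SZ, SZ)))))
  [20] S(S(add(add(SZ, mul(Z, SZ)), mul(add(Z, mul(Z, SSSZ)), mul(SZ, SZ)))))
  [21] S(S(add(S(add(Z, mul(Z, SZ))), mul(add(Z, mul(Z, SSSZ)), mul(SZ, SZ)))))
  [22] S(S(S(add(add(Z, mul(Z, SZ)), mul(add(Z, mul(Z, SSSZ)), mul(SZ, SZ))))))
  [23] S(S(S(add(mul(Z, SZ), mul(add(Z, mul(Z, SSSZ)), mul(SZ, SZ))))))
  [24] S(S(S(add(Z, mul(add(Z, mul(Z, SSSZ)), mul(SZ, SZ))))))
  [25] S(S(S(mul(add(Z, mul(Z, SSSZ)), mul(SZ, SZ)))))
  [26] S(S(S(mul(mul(Z, SSSZ), mul(SZ, SZ)))))
  [27] S(S(S(mul(Z, mul(SZ, SZ)))))
  [28] SSSZ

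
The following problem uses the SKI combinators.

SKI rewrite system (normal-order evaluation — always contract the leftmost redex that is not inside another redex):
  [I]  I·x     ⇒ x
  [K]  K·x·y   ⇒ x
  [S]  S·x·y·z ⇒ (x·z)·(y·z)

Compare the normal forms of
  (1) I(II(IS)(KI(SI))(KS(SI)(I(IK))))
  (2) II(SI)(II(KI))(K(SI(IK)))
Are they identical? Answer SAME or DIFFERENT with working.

Term A:
  start: I(II(IS)(KI(SI))(KS(SI)(I(IK))))
  step 1: II(IS)(KI(SI))(KS(SI)(I(IK)))
  step 2: I(IS)(KI(SI))(KS(SI)(I(IK)))
  step 3: IS(KI(SI))(KS(SI)(I(IK)))
  step 4: S(KI(SI))(KS(SI)(I(IK)))
  step 5: SI(KS(SI)(I(IK)))
  step 6: SI(S(I(IK)))
  step 7: SI(S(IK))
  step 8: SI(SK)

Term B:
  start: II(SI)(II(KI))(K(SI(IK)))
  step 1: I(SI)(II(KI))(K(SI(IK)))
  step 2: SI(II(KI))(K(SI(IK)))
  step 3: I(K(SI(IK)))(II(KI)(K(SI(IK))))
  step 4: K(SI(IK))(II(KI)(K(SI(IK))))
  step 5: SI(IK)
  step 6: SIK

Answer: DIFFERENT — A ⇓ SI(SK), B ⇓ SIK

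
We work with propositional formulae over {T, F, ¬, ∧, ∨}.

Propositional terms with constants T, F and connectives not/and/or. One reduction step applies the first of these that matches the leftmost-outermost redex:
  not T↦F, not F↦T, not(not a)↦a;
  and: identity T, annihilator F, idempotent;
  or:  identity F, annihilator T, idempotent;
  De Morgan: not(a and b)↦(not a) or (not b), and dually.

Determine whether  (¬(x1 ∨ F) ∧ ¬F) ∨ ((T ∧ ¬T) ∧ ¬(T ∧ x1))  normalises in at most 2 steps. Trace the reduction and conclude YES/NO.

  start: (¬(x1 ∨ F) ∧ ¬F) ∨ ((T ∧ ¬T) ∧ ¬(T ∧ x1))
  →1  ((¬x1 ∧ ¬F) ∧ ¬F) ∨ ((T ∧ ¬T) ∧ ¬(T ∧ x1))
  →2  ((¬x1 ∧ T) ∧ ¬F) ∨ ((T ∧ ¬T) ∧ ¬(T ∧ x1))

Answer: NO — after 2 steps the term is ((¬x1 ∧ T) ∧ ¬F) ∨ ((T ∧ ¬T) ∧ ¬(T ∧ x1)), not yet normal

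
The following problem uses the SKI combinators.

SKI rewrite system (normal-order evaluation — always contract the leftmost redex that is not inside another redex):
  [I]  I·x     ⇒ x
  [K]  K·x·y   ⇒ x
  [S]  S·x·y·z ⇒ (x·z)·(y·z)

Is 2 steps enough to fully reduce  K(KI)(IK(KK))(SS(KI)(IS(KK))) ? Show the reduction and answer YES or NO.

Answer: YES — reaches normal form I in 2 ≤ 2 steps

Reduction:
  start: K(KI)(IK(KK))(SS(KI)(IS(KK)))
  →1  KI(SS(KI)(IS(KK)))
  →2  I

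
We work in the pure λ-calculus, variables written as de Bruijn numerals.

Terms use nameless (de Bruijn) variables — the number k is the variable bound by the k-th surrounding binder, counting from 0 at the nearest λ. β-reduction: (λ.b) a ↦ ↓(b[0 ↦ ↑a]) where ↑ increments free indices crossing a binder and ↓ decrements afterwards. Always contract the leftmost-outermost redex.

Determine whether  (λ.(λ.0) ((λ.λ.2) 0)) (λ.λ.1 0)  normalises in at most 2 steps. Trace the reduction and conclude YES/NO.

Answer: NO — after 2 steps the term is (λ.λ.λ.λ.1 0) (λ.λ.1 0), not yet normal

Derivation:
  start: (λ.(λ.0) ((λ.λ.2) 0)) (λ.λ.1 0)
  →1  (λ.0) ((λ.λ.λ.λ.1 0) (λ.λ.1 0))
  →2  (λ.λ.λ.λ.1 0) (λ.λ.1 0)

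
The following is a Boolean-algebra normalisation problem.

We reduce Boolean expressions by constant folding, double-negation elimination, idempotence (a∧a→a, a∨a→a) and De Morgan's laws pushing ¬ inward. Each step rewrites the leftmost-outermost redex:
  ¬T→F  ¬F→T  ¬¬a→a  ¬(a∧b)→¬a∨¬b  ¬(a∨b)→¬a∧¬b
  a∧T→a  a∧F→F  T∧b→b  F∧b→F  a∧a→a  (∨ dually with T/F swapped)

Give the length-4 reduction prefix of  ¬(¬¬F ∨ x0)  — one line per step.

  start: ¬(¬¬F ∨ x0)
  [1] ¬¬¬F ∧ ¬x0
  [2] ¬F ∧ ¬x0
  [3] T ∧ ¬x0
  [4] ¬x0

Answer: after 4 steps: ¬x0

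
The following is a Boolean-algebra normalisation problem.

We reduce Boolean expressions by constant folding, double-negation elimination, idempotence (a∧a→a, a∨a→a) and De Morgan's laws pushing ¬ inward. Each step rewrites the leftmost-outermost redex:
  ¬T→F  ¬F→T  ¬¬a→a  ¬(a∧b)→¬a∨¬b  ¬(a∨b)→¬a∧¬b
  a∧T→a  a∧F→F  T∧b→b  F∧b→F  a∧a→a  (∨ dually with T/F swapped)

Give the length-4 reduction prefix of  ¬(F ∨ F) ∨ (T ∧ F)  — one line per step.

  start: ¬(F ∨ F) ∨ (T ∧ F)
  [1] (¬F ∧ ¬F) ∨ (T ∧ F)
  [2] ¬F ∨ (T ∧ F)
  [3] T ∨ (T ∧ F)
  [4] T

Answer: after 4 steps: T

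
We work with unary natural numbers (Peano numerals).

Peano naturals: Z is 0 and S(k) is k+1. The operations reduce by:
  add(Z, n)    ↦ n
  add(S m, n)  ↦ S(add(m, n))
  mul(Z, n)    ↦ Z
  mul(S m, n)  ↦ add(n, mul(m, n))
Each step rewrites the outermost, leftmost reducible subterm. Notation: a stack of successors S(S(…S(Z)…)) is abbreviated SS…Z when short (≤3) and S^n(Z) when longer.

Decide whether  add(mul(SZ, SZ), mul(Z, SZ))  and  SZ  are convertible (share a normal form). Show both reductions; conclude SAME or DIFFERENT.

Answer: SAME — A ⇓ SZ, B ⇓ SZ

Reduction:
Term A:
  start: add(mul(SZ, SZ), mul(Z, SZ))
  [1] add(add(SZ, mul(Z, SZ)), mul(Z, SZ))
  [2] add(S(add(Z, mul(Z, SZ))), mul(Z, SZ))
  [3] S(add(add(Z, mul(Z, SZ)), mul(Z, SZ)))
  [4] S(add(mul(Z, SZ), mul(Z, SZ)))
  [5] S(add(Z, mul(Z, SZ)))
  [6] S(mul(Z, SZ))
  [7] SZ

Term B:
  start: SZ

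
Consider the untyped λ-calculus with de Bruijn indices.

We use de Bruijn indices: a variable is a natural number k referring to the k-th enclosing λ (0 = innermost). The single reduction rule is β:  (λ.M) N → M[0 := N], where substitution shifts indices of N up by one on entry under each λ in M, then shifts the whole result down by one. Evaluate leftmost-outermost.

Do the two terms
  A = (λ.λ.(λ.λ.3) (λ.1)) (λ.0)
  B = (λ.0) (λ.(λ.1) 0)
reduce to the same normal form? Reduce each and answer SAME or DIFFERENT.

Answer: DIFFERENT — A ⇓ λ.λ.λ.0, B ⇓ λ.0

Working:
Term A:
  start: (λ.λ.(λ.λ.3) (λ.1)) (λ.0)
  [1] λ.(λ.λ.λ.0) (λ.1)
  [2] λ.λ.λ.0

Term B:
  start: (λ.0) (λ.(λ.1) 0)
  [1] λ.(λ.1) 0
  [2] λ.0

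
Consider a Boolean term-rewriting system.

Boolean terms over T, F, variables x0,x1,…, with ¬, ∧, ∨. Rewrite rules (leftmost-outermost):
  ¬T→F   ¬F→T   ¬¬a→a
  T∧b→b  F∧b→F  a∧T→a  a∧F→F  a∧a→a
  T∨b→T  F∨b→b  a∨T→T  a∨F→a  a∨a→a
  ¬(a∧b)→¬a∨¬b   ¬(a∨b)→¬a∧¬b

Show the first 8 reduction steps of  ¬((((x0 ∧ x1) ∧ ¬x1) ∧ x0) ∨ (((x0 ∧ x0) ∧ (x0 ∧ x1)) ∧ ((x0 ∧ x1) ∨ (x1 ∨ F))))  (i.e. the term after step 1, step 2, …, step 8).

Answer: after 8 steps: (((¬x0 ∨ ¬x1) ∨ x1) ∨ ¬x0) ∧ (((¬x0 ∨ ¬x0) ∨ ¬(x0 ∧ x1)) ∨ ¬((x0 ∧ x1) ∨ (x1 ∨ F)))

Reduction:
  start: ¬((((x0 ∧ x1) ∧ ¬x1) ∧ x0) ∨ (((x0 ∧ x0) ∧ (x0 ∧ x1)) ∧ ((x0 ∧ x1) ∨ (x1 ∨ F))))
  step 1: ¬(((x0 ∧ x1) ∧ ¬x1) ∧ x0) ∧ ¬(((x0 ∧ x0) ∧ (x0 ∧ x1)) ∧ ((x0 ∧ x1) ∨ (x1 ∨ F)))
  step 2: (¬((x0 ∧ x1) ∧ ¬x1) ∨ ¬x0) ∧ ¬(((x0 ∧ x0) ∧ (x0 ∧ x1)) ∧ ((x0 ∧ x1) ∨ (x1 ∨ F)))
  step 3: ((¬(x0 ∧ x1) ∨ ¬¬x1) ∨ ¬x0) ∧ ¬(((x0 ∧ x0) ∧ (x0 ∧ x1)) ∧ ((x0 ∧ x1) ∨ (x1 ∨ F)))
  step 4: (((¬x0 ∨ ¬x1) ∨ ¬¬x1) ∨ ¬x0) ∧ ¬(((x0 ∧ x0) ∧ (x0 ∧ x1)) ∧ ((x0 ∧ x1) ∨ (x1 ∨ F)))
  step 5: (((¬x0 ∨ ¬x1) ∨ x1) ∨ ¬x0) ∧ ¬(((x0 ∧ x0) ∧ (x0 ∧ x1)) ∧ ((x0 ∧ x1) ∨ (x1 ∨ F)))
  step 6: (((¬x0 ∨ ¬x1) ∨ x1) ∨ ¬x0) ∧ (¬((x0 ∧ x0) ∧ (x0 ∧ x1)) ∨ ¬((x0 ∧ x1) ∨ (x1 ∨ F)))
  step 7: (((¬x0 ∨ ¬x1) ∨ x1) ∨ ¬x0) ∧ ((¬(x0 ∧ x0) ∨ ¬(x0 ∧ x1)) ∨ ¬((x0 ∧ x1) ∨ (x1 ∨ F)))
  step 8: (((¬x0 ∨ ¬x1) ∨ x1) ∨ ¬x0) ∧ (((¬x0 ∨ ¬x0) ∨ ¬(x0 ∧ x1)) ∨ ¬((x0 ∧ x1) ∨ (x1 ∨ F)))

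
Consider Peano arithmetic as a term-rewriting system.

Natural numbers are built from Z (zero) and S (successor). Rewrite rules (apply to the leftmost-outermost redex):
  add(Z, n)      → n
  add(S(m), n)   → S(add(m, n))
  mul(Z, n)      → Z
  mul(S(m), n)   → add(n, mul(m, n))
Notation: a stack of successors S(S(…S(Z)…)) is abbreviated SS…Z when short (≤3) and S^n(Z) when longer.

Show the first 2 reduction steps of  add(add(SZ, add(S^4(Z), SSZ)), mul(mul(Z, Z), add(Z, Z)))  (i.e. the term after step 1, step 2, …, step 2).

Answer: after 2 steps: S(add(add(Z, add(S^4(Z), SSZ)), mul(mul(Z, Z), add(Z, Z))))

Reduction:
  start: add(add(SZ, add(S^4(Z), SSZ)), mul(mul(Z, Z), add(Z, Z)))
  step 1: add(S(add(Z, add(S^4(Z), SSZ))), mul(mul(Z, Z), add(Z, Z)))
  step 2: S(add(add(Z, add(S^4(Z), SSZ)), mul(mul(Z, Z), add(Z, Z))))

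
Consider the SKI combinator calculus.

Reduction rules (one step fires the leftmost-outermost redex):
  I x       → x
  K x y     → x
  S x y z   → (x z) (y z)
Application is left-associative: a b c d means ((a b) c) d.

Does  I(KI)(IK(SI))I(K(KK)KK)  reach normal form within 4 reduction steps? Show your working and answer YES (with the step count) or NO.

  start: I(KI)(IK(SI))I(K(KK)KK)
  [1] KI(IK(SI))I(K(KK)KK)
  [2] II(K(KK)KK)
  [3] I(K(KK)KK)
  [4] K(KK)KK

Answer: NO — after 4 steps the term is K(KK)KK, not yet normal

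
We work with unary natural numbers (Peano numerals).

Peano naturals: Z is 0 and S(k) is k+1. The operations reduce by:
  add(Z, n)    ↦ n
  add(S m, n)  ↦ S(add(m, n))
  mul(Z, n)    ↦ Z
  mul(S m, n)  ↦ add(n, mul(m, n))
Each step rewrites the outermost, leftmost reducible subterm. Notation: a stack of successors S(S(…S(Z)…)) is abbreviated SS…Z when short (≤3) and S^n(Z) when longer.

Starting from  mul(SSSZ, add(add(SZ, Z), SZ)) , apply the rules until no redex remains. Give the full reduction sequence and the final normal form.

Answer: normal form = S^6(Z)  (in 25 steps)

Working:
  start: mul(SSSZ, add(add(SZ, Z), SZ))
  [1] add(add(add(SZ, Z), SZ), mul(SSZ, add(add(SZ, Z), SZ)))
  [2] add(add(S(add(Z, Z)), SZ), mul(SSZ, add(add(SZ, Z), SZ)))
  [3] add(S(add(add(Z, Z), SZ)), mul(SSZ, add(add(SZ, Z), SZ)))
  [4] S(add(add(add(Z, Z), SZ), mul(SSZ, add(add(SZ, Z), SZ))))
  [5] S(add(add(Z, SZ), mul(SSZ, add(add(SZ, Z), SZ))))
  [6] S(add(SZ, mul(SSZ, add(add(SZ, Z), SZ))))
  [7] S(S(add(Z, mul(SSZ, add(add(SZ, Z), SZ)))))
  [8] S(S(mul(SSZ, add(add(SZ, Z), SZ))))
  [9] S(S(add(add(add(SZ, Z), SZ), mul(SZ, add(add(SZ, Z), SZ)))))
  [10] S(S(add(add(S(add(Z, Z)), SZ), mul(SZ, add(add(SZ, Z), SZ)))))
  [11] S(S(add(S(add(add(Z, Z), SZ)), mul(SZ, add(add(SZ, Z), SZ)))))
  [12] S(S(S(add(add(add(Z, Z), SZ), mul(SZ, add(add(SZ, Z), SZ))))))
  [13] S(S(S(add(add(Z, SZ), mul(SZ, add(add(SZ, Z), SZ))))))
  [14] S(S(S(add(SZ, mul(SZ, add(add(SZ, Z), SZ))))))
  [15] S(S(S(S(add(Z, mul(SZ, add(add(SZ, Z), SZ)))))))
  [16] S(S(S(S(mul(SZ, add(add(SZ, Z), SZ))))))
  [17] S(S(S(S(add(add(add(SZ, Z), SZ), mul(Z, add(add(SZ, Z), SZ)))))))
  [18] S(S(S(S(add(add(S(add(Z, Z)), SZ), mul(Z, add(add(SZ, Z), SZ)))))))
  [19] S(S(S(S(add(S(add(add(Z, Z), SZ)), mul(Z, add(add(SZ, Z), SZ)))))))
  [20] S(S(S(S(S(add(add(add(Z, Z), SZ), mul(Z, add(add(SZ, Z), SZ))))))))
  [21] S(S(S(S(S(add(add(Z, SZ), mul(Z, add(add(SZ, Z), SZ))))))))
  [22] S(S(S(S(S(add(SZ, mul(Z, add(add(SZ, Z), SZ))))))))
  [23] S(S(S(S(S(S(add(Z, mul(Z, add(add(SZ, Z), SZ)))))))))
  [24] S(S(S(S(S(S(mul(Z, add(add(SZ, Z), SZ))))))))
  [25] S^6(Z)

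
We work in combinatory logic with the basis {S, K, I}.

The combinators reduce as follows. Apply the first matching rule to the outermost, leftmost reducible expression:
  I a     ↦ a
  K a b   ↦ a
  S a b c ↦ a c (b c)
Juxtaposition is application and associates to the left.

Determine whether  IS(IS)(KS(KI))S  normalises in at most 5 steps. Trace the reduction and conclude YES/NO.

Answer: YES — reaches normal form SS(SS) in 4 ≤ 5 steps

Derivation:
  start: IS(IS)(KS(KI))S
  →1  S(IS)(KS(KI))S
  →2  ISS(KS(KI)S)
  →3  SS(KS(KI)S)
  →4  SS(SS)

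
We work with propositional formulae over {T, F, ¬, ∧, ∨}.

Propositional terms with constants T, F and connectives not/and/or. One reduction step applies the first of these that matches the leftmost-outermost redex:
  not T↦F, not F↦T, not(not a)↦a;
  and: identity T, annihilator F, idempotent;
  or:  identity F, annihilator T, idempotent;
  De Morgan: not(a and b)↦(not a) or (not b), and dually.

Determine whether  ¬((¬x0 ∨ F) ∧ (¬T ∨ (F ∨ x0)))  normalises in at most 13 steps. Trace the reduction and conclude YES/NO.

  start: ¬((¬x0 ∨ F) ∧ (¬T ∨ (F ∨ x0)))
  step 1: ¬(¬x0 ∨ F) ∨ ¬(¬T ∨ (F ∨ x0))
  step 2: (¬¬x0 ∧ ¬F) ∨ ¬(¬T ∨ (F ∨ x0))
  step 3: (x0 ∧ ¬F) ∨ ¬(¬T ∨ (F ∨ x0))
  step 4: (x0 ∧ T) ∨ ¬(¬T ∨ (F ∨ x0))
  step 5: x0 ∨ ¬(¬T ∨ (F ∨ x0))
  step 6: x0 ∨ (¬¬T ∧ ¬(F ∨ x0))
  step 7: x0 ∨ (T ∧ ¬(F ∨ x0))
  step 8: x0 ∨ ¬(F ∨ x0)
  step 9: x0 ∨ (¬F ∧ ¬x0)
  step 10: x0 ∨ (T ∧ ¬x0)
  step 11: x0 ∨ ¬x0

Answer: YES — reaches normal form x0 ∨ ¬x0 in 11 ≤ 13 steps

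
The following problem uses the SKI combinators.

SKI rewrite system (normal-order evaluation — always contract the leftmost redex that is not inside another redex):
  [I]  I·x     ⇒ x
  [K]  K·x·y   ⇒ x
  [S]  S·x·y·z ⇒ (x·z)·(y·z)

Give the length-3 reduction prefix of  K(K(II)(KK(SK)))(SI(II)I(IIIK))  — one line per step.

  start: K(K(II)(KK(SK)))(SI(II)I(IIIK))
  step 1: K(II)(KK(SK))
  step 2: II
  step 3: I

Answer: after 3 steps: I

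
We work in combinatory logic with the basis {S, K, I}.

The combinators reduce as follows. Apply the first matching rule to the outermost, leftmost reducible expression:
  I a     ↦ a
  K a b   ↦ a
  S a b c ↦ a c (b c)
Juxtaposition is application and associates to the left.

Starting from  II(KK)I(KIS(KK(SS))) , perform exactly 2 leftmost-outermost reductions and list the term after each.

Answer: after 2 steps: KKI(KIS(KK(SS)))

Derivation:
  start: II(KK)I(KIS(KK(SS)))
  [1] I(KK)I(KIS(KK(SS)))
  [2] KKI(KIS(KK(SS)))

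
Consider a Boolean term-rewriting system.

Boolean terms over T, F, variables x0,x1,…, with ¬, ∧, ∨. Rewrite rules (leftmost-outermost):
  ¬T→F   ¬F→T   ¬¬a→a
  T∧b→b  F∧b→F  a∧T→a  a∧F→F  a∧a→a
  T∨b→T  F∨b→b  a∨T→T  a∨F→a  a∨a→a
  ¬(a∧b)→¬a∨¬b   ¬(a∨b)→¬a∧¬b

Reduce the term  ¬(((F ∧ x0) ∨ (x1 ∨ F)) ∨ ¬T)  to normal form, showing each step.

Answer: normal form = ¬x1  (in 11 steps)

Working:
  start: ¬(((F ∧ x0) ∨ (x1 ∨ F)) ∨ ¬T)
  →1  ¬((F ∧ x0) ∨ (x1 ∨ F)) ∧ ¬¬T
  →2  (¬(F ∧ x0) ∧ ¬(x1 ∨ F)) ∧ ¬¬T
  →3  ((¬F ∨ ¬x0) ∧ ¬(x1 ∨ F)) ∧ ¬¬T
  →4  ((T ∨ ¬x0) ∧ ¬(x1 ∨ F)) ∧ ¬¬T
  →5  (T ∧ ¬(x1 ∨ F)) ∧ ¬¬T
  →6  ¬(x1 ∨ F) ∧ ¬¬T
  →7  (¬x1 ∧ ¬F) ∧ ¬¬T
  →8  (¬x1 ∧ T) ∧ ¬¬T
  →9  ¬x1 ∧ ¬¬T
  →10  ¬x1 ∧ T
  →11  ¬x1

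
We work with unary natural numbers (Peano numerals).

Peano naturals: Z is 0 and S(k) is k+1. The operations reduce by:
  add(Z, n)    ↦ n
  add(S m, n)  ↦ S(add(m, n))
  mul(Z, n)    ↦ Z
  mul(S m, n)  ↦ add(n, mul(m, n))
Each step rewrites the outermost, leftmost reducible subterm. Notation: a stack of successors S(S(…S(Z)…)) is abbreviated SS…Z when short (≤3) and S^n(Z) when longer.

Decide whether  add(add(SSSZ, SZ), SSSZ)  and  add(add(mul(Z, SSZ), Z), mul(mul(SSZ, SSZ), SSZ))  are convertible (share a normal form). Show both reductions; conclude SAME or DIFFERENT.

Term A:
  start: add(add(SSSZ, SZ), SSSZ)
  step 1: add(S(add(SSZ, SZ)), SSSZ)
  step 2: S(add(add(SSZ, SZ), SSSZ))
  step 3: S(add(S(add(SZ, SZ)), SSSZ))
  step 4: S(S(add(add(SZ, SZ), SSSZ)))
  step 5: S(S(add(S(add(Z, SZ)), SSSZ)))
  step 6: S(S(S(add(add(Z, SZ), SSSZ))))
  step 7: S(S(S(add(SZ, SSSZ))))
  step 8: S(S(S(S(add(Z, SSSZ)))))
  step 9: S^7(Z)

Term B:
  start: add(add(mul(Z, SSZ), Z), mul(mul(SSZ, SSZ), SSZ))
  step 1: add(add(Z, Z), mul(mul(SSZ, SSZ), SSZ))
  step 2: add(Z, mul(mul(SSZ, SSZ), SSZ))
  step 3: mul(mul(SSZ, SSZ), SSZ)
  step 4: mul(add(SSZ, mul(SZ, SSZ)), SSZ)
  step 5: mul(S(add(SZ, mul(SZ, SSZ))), SSZ)
  step 6: add(SSZ, mul(add(SZ, mul(SZ, SSZ)), SSZ))
  step 7: S(add(SZ, mul(add(SZ, mul(SZ, SSZ)), SSZ)))
  step 8: S(S(add(Z, mul(add(SZ, mul(SZ, SSZ)), SSZ))))
  step 9: S(S(mul(add(SZ, mul(SZ, SSZ)), SSZ)))
  step 10: S(S(mul(S(add(Z, mul(SZ, SSZ))), SSZ)))
  step 11: S(S(add(SSZ, mul(add(Z, mul(SZ, SSZ)), SSZ))))
  step 12: S(S(S(add(SZ, mul(add(Z, mul(SZ, SSZ)), SSZ)))))
  step 13: S(S(S(S(add(Z, mul(add(Z, mul(SZ, SSZ)), SSZ))))))
  step 14: S(S(S(S(mul(add(Z, mul(SZ, SSZ)), SSZ)))))
  step 15: S(S(S(S(mul(mul(SZ, SSZ), SSZ)))))
  step 16: S(S(S(S(mul(add(SSZ, mul(Z, SSZ)), SSZ)))))
  step 17: S(S(S(S(mul(S(add(SZ, mul(Z, SSZ))), SSZ)))))
  step 18: S(S(S(S(add(SSZ, mul(add(SZ, mul(Z, SSZ)), SSZ))))))
  step 19: S(S(S(S(S(add(SZ, mul(add(SZ, mul(Z, SSZ)), SSZ)))))))
  step 20: S(S(S(S(S(S(add(Z, mul(add(SZ, mul(Z, SSZ)), SSZ))))))))
  step 21: S(S(S(S(S(S(mul(add(SZ, mul(Z, SSZ)), SSZ)))))))
  step 22: S(S(S(S(S(S(mul(S(add(Z, mul(Z, SSZ))), SSZ)))))))
  step 23: S(S(S(S(S(S(add(SSZ, mul(add(Z, mul(Z, SSZ)), SSZ))))))))
  step 24: S(S(S(S(S(S(S(add(SZ, mul(add(Z, mul(Z, SSZ)), SSZ)))))))))
  step 25: S(S(S(S(S(S(S(S(add(Z, mul(add(Z, mul(Z, SSZ)), SSZ))))))))))
  step 26: S(S(S(S(S(S(S(S(mul(add(Z, mul(Z, SSZ)), SSZ)))))))))
  step 27: S(S(S(S(S(S(S(S(mul(mul(Z, SSZ), SSZ)))))))))
  step 28: S(S(S(S(S(S(S(S(mul(Z, SSZ)))))))))
  step 29: S^8(Z)

Answer: DIFFERENT — A ⇓ S^7(Z), B ⇓ S^8(Z)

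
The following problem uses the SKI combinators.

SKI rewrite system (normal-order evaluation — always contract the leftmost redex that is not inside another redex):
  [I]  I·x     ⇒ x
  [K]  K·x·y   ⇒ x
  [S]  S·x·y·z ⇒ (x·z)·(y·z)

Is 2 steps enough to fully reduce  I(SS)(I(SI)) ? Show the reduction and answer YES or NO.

Answer: YES — reaches normal form SS(SI) in 2 ≤ 2 steps

Derivation:
  start: I(SS)(I(SI))
  [1] SS(I(SI))
  [2] SS(SI)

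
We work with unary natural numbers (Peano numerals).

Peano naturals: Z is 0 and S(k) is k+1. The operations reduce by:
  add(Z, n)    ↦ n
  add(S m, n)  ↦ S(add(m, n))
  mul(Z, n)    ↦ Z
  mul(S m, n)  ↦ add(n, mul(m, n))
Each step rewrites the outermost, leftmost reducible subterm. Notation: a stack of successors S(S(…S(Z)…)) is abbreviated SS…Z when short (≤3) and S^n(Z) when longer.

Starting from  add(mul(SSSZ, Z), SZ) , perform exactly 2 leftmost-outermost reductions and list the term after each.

Answer: after 2 steps: add(mul(SSZ, Z), SZ)

Working:
  start: add(mul(SSSZ, Z), SZ)
  step 1: add(add(Z, mul(SSZ, Z)), SZ)
  step 2: add(mul(SSZ, Z), SZ)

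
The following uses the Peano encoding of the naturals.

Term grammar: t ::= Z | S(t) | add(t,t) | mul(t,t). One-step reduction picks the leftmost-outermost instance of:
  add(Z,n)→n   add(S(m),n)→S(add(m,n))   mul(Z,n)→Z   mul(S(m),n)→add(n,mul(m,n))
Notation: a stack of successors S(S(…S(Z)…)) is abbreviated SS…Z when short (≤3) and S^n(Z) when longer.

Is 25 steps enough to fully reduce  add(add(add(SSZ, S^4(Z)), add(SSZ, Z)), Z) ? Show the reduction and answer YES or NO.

  start: add(add(add(SSZ, S^4(Z)), add(SSZ, Z)), Z)
  step 1: add(add(S(add(SZ, S^4(Z))), add(SSZ, Z)), Z)
  step 2: add(S(add(add(SZ, S^4(Z)), add(SSZ, Z))), Z)
  step 3: S(add(add(add(SZ, S^4(Z)), add(SSZ, Z)), Z))
  step 4: S(add(add(S(add(Z, S^4(Z))), add(SSZ, Z)), Z))
  step 5: S(add(S(add(add(Z, S^4(Z)), add(SSZ, Z))), Z))
  step 6: S(S(add(add(add(Z, S^4(Z)), add(SSZ, Z)), Z)))
  step 7: S(S(add(add(S^4(Z), add(SSZ, Z)), Z)))
  step 8: S(S(add(S(add(SSSZ, add(SSZ, Z))), Z)))
  step 9: S(S(S(add(add(SSSZ, add(SSZ, Z)), Z))))
  step 10: S(S(S(add(S(add(SSZ, add(SSZ, Z))), Z))))
  step 11: S(S(S(S(add(add(SSZ, add(SSZ, Z)), Z)))))
  step 12: S(S(S(S(add(S(add(SZ, add(SSZ, Z))), Z)))))
  step 13: S(S(S(S(S(add(add(SZ, add(SSZ, Z)), Z))))))
  step 14: S(S(S(S(S(add(S(add(Z, add(SSZ, Z))), Z))))))
  step 15: S(S(S(S(S(S(add(add(Z, add(SSZ, Z)), Z)))))))
  step 16: S(S(S(S(S(S(add(add(SSZ, Z), Z)))))))
  step 17: S(S(S(S(S(S(add(S(add(SZ, Z)), Z)))))))
  step 18: S(S(S(S(S(S(S(add(add(SZ, Z), Z))))))))
  step 19: S(S(S(S(S(S(S(add(S(add(Z, Z)), Z))))))))
  step 20: S(S(S(S(S(S(S(S(add(add(Z, Z), Z)))))))))
  step 21: S(S(S(S(S(S(S(S(add(Z, Z)))))))))
  step 22: S^8(Z)

Answer: YES — reaches normal form S^8(Z) in 22 ≤ 25 steps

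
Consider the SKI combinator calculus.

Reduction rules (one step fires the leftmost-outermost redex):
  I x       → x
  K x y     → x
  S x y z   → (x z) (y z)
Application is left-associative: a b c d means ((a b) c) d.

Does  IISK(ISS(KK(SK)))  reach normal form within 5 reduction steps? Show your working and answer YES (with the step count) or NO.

  start: IISK(ISS(KK(SK)))
  →1  ISK(ISS(KK(SK)))
  →2  SK(ISS(KK(SK)))
  →3  SK(SS(KK(SK)))
  →4  SK(SSK)

Answer: YES — reaches normal form SK(SSK) in 4 ≤ 5 steps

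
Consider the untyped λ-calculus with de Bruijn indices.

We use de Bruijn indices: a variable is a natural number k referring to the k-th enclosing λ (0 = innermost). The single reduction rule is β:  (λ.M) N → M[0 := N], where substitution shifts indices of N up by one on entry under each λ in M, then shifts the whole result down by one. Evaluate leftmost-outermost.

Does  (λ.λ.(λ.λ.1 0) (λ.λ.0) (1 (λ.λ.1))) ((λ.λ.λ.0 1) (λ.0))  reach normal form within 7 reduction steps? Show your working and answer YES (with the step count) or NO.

  start: (λ.λ.(λ.λ.1 0) (λ.λ.0) (1 (λ.λ.1))) ((λ.λ.λ.0 1) (λ.0))
  →1  λ.(λ.λ.1 0) (λ.λ.0) ((λ.λ.λ.0 1) (λ.0) (λ.λ.1))
  →2  λ.(λ.(λ.λ.0) 0) ((λ.λ.λ.0 1) (λ.0) (λ.λ.1))
  →3  λ.(λ.λ.0) ((λ.λ.λ.0 1) (λ.0) (λ.λ.1))
  →4  λ.λ.0

Answer: YES — reaches normal form λ.λ.0 in 4 ≤ 7 steps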